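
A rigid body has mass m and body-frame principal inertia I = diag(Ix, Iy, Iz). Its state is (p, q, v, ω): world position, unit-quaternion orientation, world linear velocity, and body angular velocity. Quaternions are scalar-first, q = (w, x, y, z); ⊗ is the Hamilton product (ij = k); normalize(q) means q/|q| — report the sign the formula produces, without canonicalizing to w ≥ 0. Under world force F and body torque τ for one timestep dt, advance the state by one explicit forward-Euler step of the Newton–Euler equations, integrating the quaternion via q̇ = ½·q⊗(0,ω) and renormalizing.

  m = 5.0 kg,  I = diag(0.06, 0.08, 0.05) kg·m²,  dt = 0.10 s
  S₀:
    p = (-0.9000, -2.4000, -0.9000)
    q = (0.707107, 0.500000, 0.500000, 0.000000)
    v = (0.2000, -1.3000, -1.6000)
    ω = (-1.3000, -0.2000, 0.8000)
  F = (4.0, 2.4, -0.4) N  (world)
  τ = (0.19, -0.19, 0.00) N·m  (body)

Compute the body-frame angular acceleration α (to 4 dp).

gyro term ω×Iω = (0.0048, -0.0104, 0.0052)
(τ − ω×Iω)/I = (3.0867, -2.2450, -0.1040)

α = (3.0867, -2.2450, -0.1040)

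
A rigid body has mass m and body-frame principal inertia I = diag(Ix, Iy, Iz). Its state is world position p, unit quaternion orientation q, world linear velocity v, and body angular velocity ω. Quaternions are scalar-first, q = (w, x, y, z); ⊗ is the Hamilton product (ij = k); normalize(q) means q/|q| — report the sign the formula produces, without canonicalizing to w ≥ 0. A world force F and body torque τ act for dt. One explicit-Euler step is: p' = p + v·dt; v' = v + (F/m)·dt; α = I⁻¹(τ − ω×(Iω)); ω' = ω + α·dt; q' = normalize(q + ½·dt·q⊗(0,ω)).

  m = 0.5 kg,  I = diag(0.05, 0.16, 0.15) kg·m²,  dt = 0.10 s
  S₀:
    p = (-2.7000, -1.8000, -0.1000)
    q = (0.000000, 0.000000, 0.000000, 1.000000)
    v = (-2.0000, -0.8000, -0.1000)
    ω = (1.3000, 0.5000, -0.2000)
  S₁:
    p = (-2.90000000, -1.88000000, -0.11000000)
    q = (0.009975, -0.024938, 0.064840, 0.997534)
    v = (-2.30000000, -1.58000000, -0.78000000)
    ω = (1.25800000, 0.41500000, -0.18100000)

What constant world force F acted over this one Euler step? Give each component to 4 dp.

Δv = v₁−v₀ = (-0.30000000, -0.78000000, -0.68000000)
applied force F = (-1.5000, -3.9000, -3.4000)

F = (-1.5000, -3.9000, -3.4000)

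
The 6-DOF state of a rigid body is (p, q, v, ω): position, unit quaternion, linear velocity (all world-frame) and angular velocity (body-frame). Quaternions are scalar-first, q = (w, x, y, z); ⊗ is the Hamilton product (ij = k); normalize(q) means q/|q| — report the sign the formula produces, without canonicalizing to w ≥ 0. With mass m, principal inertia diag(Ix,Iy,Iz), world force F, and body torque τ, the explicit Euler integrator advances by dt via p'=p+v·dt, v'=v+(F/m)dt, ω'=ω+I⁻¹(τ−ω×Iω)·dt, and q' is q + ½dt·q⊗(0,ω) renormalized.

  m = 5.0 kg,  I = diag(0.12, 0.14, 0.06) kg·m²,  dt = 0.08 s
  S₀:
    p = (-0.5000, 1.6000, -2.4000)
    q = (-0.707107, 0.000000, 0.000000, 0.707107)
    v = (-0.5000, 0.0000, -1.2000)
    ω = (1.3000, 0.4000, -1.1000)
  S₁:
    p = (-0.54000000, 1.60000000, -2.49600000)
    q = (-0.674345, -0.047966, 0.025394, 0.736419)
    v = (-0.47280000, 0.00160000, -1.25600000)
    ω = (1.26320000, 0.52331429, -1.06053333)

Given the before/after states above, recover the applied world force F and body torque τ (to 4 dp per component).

Δv = v₁−v₀ = (0.02720000, 0.00160000, -0.05600000)
F = m·Δv/dt = (1.7000, 0.1000, -3.5000)
ω₁ − ω₀ = (-0.03680000, 0.12331429, 0.03946667)
precession coupling = (0.0352, -0.0858, 0.0104)
τ = I·(Δω/dt) + ω₀×(Iω₀) = (-0.0200, 0.1300, 0.0400)

F = (1.7000, 0.1000, -3.5000)
τ = (-0.0200, 0.1300, 0.0400)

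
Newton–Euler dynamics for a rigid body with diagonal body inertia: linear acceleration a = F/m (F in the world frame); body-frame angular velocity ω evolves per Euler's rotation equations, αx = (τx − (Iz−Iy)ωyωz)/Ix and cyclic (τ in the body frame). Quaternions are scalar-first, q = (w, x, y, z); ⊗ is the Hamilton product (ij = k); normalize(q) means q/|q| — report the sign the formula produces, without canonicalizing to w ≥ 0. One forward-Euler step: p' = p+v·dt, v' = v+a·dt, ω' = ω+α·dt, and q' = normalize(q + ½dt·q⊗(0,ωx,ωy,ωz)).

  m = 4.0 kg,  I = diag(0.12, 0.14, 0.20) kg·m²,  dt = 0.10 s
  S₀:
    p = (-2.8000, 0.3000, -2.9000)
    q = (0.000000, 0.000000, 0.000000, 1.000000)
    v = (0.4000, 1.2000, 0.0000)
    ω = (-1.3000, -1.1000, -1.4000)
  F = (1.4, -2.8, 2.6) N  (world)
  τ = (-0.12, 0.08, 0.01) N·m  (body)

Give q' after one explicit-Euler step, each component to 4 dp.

q⊗(0,ω) = (1.4000000, 1.1000000, -1.3000000, 0.0000000)
q' = normalize(q + ½dt·q⊗(0,ω)) = (0.0696, 0.0547, -0.0646, 0.9940)

q' = (0.0696, 0.0547, -0.0646, 0.9940)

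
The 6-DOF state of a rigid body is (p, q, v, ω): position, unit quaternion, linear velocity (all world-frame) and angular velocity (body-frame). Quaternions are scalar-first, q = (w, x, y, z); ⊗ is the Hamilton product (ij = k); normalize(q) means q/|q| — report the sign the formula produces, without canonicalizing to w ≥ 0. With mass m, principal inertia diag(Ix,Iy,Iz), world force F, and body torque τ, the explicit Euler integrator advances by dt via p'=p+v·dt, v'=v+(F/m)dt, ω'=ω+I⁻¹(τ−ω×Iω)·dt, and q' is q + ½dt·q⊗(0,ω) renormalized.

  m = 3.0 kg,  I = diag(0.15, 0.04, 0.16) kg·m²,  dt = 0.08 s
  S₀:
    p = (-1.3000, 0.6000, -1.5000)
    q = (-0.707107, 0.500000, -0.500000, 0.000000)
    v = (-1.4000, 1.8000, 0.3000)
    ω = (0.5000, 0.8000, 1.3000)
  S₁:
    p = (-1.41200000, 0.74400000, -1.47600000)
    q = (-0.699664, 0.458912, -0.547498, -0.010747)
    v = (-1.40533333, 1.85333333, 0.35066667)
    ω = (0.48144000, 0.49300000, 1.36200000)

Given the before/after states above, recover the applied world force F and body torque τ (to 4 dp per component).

F = (-0.2000, 2.0000, 1.9000)
τ = (0.0900, -0.1600, 0.0800)

velocity change Δv = (-0.00533333, 0.05333333, 0.05066667)
m·(v₁−v₀)/dt = (-0.2000, 2.0000, 1.9000)
ω₁ − ω₀ = (-0.01856000, -0.30700000, 0.06200000)
I·α + gyro = (0.0900, -0.1600, 0.0800)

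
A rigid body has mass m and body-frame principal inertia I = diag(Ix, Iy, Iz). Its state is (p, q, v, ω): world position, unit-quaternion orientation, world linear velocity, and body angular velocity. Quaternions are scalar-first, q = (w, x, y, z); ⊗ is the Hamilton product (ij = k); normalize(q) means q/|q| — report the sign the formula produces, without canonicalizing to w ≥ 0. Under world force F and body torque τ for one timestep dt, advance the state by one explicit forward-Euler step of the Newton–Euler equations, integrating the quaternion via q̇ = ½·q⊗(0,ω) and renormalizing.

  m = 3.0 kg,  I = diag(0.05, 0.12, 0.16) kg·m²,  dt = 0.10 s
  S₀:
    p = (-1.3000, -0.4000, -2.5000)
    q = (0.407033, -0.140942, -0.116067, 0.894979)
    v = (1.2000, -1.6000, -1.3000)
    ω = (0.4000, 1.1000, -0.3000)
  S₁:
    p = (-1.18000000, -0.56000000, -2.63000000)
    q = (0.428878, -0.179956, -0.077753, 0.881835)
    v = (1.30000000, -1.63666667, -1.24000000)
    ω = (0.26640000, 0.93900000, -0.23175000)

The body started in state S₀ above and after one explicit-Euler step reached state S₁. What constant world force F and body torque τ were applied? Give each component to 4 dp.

F = (3.0000, -1.1000, 1.8000)
τ = (-0.0800, -0.1800, 0.1400)

Δv = v₁−v₀ = (0.10000000, -0.03666667, 0.06000000)
m·(v₁−v₀)/dt = (3.0000, -1.1000, 1.8000)
Δω = ω₁−ω₀ = (-0.13360000, -0.16100000, 0.06825000)
applied torque τ = (-0.0800, -0.1800, 0.1400)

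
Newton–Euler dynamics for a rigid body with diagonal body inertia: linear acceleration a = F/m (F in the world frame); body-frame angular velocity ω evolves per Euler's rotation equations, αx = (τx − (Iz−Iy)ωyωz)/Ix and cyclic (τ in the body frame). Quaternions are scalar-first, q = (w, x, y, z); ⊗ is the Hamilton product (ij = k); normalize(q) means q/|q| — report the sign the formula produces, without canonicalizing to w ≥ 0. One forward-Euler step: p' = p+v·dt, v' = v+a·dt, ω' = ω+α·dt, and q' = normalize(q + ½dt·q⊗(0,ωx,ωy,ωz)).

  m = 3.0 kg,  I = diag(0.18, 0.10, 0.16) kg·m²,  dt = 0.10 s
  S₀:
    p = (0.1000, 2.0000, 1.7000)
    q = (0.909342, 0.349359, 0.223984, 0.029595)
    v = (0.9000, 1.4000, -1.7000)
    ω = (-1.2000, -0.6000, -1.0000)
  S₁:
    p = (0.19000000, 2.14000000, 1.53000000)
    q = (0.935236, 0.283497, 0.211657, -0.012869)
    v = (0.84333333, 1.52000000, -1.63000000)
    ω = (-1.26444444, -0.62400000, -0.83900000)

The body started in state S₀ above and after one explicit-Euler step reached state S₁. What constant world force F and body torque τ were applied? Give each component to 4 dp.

F = (-1.7000, 3.6000, 2.1000)
τ = (-0.0800, 0.0000, 0.2000)

v₁ − v₀ = (-0.05666667, 0.12000000, 0.07000000)
m·(v₁−v₀)/dt = (-1.7000, 3.6000, 2.1000)
rate change Δω = (-0.06444444, -0.02400000, 0.16100000)
precession coupling = (0.0360, 0.0240, -0.0576)
τ = I·(Δω/dt) + ω₀×(Iω₀) = (-0.0800, 0.0000, 0.2000)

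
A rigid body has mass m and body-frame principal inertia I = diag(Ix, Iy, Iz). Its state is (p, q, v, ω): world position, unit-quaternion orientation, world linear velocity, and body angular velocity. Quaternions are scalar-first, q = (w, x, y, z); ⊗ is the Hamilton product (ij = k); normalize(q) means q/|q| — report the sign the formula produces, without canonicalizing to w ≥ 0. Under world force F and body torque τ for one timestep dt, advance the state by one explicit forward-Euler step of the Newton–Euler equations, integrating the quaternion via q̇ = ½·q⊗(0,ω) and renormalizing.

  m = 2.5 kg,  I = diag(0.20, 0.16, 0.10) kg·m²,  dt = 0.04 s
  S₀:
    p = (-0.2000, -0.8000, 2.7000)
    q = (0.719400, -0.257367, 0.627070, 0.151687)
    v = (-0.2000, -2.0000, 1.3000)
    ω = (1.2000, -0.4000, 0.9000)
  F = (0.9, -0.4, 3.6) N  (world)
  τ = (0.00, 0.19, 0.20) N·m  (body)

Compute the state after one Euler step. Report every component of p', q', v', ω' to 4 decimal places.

p' = (-0.2080, -0.8800, 2.7520)
q' = (0.7275, -0.2275, 0.6293, 0.1516)
v' = (-0.1856, -2.0064, 1.3576)
ω' = (1.1957, -0.3795, 0.9723)

linear accel F/m = (0.3600, -0.1600, 1.4400)
p + v·dt = (-0.2080, -0.8800, 2.7520)
v + (F/m)dt = (-0.1856, -2.0064, 1.3576)
α = I⁻¹(τ − ω×Iω) = (-0.1080, 0.5125, 1.8080)
ω' = ω + α·dt = (1.1957, -0.3795, 0.9723)
q⊗(0,ω) = (0.4231501, 1.4883178, 0.1258947, -0.0020772)
q + ½dt·q⊗(0,ω), renormalized = (0.7275, -0.2275, 0.6293, 0.1516)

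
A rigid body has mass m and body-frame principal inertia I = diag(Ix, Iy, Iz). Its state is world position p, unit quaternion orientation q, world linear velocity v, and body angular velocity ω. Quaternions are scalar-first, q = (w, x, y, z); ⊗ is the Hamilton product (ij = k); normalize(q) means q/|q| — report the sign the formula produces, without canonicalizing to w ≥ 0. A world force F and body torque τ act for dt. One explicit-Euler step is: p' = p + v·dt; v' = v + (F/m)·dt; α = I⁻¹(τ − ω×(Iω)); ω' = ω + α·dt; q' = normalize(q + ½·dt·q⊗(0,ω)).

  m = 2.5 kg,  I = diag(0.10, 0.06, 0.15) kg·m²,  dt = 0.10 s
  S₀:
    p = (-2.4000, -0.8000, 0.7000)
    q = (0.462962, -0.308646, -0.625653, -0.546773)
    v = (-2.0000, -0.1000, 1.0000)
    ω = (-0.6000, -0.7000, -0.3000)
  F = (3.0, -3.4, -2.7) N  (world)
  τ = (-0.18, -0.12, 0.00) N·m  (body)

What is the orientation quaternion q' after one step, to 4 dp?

q' = (0.4231, -0.3319, -0.6293, -0.5610)

q⊗(0,ω) = (-0.7871766, -0.4728224, -0.0886034, -0.2982282)
updated quaternion q' = (0.4231, -0.3319, -0.6293, -0.5610)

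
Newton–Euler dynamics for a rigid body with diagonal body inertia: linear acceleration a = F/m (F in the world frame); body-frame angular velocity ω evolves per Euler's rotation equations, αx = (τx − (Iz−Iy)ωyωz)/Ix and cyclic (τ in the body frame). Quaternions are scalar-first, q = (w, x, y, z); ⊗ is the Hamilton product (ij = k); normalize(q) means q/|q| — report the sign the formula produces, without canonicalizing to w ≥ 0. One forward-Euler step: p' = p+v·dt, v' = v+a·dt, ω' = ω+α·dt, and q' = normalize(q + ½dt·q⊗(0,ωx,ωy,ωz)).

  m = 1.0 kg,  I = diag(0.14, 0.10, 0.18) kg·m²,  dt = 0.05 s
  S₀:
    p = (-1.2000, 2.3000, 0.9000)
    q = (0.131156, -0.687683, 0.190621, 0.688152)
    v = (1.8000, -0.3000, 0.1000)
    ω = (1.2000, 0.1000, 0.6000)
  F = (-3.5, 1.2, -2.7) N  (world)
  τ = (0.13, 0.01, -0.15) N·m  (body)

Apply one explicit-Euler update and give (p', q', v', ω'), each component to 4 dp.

p' = (-1.1100, 2.2850, 0.9050)
q' = (0.1409, -0.6822, 0.2218, 0.6823)
v' = (1.6250, -0.2400, -0.0350)
ω' = (1.2447, 0.1194, 0.5597)

p + v·dt = (-1.1100, 2.2850, 0.9050)
new velocity v' = (1.6250, -0.2400, -0.0350)
angular accel α = (0.8943, 0.3880, -0.8067)
new body rate ω' = (1.2447, 0.1194, 0.5597)
2q̇ = q⊗(0,ω) = (0.3932663, 0.2029446, 1.2515078, -0.2188199)
q' = normalize(q + ½dt·q⊗(0,ω)) = (0.1409, -0.6822, 0.2218, 0.6823)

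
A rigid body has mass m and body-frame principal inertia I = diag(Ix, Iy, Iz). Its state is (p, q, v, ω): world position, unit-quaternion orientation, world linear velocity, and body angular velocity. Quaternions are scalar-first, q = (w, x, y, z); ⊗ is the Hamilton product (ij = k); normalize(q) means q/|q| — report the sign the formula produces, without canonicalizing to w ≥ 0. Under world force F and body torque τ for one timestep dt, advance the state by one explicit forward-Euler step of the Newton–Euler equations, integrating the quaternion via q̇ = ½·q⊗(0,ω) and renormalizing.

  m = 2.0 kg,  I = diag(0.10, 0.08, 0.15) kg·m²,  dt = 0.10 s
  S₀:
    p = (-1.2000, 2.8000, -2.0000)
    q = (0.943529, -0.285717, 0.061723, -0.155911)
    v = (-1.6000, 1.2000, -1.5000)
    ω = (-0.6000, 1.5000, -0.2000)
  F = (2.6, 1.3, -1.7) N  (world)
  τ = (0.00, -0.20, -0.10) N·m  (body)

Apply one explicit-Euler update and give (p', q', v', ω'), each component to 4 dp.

p' = (-1.3600, 2.9200, -2.1500)
q' = (0.9257, -0.3019, 0.1339, -0.1843)
v' = (-1.4700, 1.2650, -1.5850)
ω' = (-0.5790, 1.2575, -0.2787)

a = (1.3000, 0.6500, -0.8500)
p + v·dt = (-1.3600, 2.9200, -2.1500)
v + (F/m)dt = (-1.4700, 1.2650, -1.5850)
α = I⁻¹(τ − ω×Iω) = (0.2100, -2.4250, -0.7867)
ω' = ω + α·dt = (-0.5790, 1.2575, -0.2787)
2q̇ = q⊗(0,ω) = (-0.2951969, -0.3445955, 1.4516967, -0.5802475)
updated quaternion q' = (0.9257, -0.3019, 0.1339, -0.1843)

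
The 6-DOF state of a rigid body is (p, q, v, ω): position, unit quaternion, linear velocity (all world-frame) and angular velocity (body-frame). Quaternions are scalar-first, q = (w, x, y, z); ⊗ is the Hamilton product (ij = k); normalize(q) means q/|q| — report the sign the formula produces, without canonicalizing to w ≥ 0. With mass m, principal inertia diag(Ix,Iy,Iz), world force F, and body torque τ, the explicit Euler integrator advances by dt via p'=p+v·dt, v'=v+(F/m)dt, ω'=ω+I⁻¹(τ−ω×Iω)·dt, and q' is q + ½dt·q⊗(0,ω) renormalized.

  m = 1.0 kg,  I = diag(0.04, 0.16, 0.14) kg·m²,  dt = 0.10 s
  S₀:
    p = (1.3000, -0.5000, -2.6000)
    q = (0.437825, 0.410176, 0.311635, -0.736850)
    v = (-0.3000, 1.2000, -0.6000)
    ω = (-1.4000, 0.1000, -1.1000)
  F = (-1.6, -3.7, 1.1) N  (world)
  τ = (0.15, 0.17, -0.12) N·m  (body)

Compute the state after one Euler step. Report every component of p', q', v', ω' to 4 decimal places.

(τ − ω×Iω)/I = (3.6950, 2.0250, -0.7371)
new body rate ω' = (-1.0305, 0.3025, -1.1737)
q⊗(0,ω) = (-0.2674521, -0.8820685, 1.5265661, -0.0043009)
q + ½dt·q⊗(0,ω), renormalized = (0.4228, 0.3646, 0.3864, -0.7342)
p' = p + v·dt = (1.2700, -0.3800, -2.6600)
v' = v + a·dt = (-0.4600, 0.8300, -0.4900)

p' = (1.2700, -0.3800, -2.6600)
q' = (0.4228, 0.3646, 0.3864, -0.7342)
v' = (-0.4600, 0.8300, -0.4900)
ω' = (-1.0305, 0.3025, -1.1737)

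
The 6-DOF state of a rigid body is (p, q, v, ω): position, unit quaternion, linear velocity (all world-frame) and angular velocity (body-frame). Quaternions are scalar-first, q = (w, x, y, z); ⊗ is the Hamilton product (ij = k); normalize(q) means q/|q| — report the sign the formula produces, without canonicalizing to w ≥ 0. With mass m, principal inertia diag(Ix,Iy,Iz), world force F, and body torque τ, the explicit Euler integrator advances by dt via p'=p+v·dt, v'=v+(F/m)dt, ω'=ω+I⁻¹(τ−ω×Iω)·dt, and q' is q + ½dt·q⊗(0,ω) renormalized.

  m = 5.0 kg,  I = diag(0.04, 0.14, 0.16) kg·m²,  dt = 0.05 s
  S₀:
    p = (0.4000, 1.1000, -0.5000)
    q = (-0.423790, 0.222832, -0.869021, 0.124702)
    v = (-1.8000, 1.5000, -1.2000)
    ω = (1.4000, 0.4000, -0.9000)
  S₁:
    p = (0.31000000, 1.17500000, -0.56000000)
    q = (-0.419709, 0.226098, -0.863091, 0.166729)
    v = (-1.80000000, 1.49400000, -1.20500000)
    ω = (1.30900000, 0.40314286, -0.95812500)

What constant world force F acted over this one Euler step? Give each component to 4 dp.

F = (0.0000, -0.6000, -0.5000)

velocity change Δv = (0.00000000, -0.00600000, -0.00500000)
applied force F = (0.0000, -0.6000, -0.5000)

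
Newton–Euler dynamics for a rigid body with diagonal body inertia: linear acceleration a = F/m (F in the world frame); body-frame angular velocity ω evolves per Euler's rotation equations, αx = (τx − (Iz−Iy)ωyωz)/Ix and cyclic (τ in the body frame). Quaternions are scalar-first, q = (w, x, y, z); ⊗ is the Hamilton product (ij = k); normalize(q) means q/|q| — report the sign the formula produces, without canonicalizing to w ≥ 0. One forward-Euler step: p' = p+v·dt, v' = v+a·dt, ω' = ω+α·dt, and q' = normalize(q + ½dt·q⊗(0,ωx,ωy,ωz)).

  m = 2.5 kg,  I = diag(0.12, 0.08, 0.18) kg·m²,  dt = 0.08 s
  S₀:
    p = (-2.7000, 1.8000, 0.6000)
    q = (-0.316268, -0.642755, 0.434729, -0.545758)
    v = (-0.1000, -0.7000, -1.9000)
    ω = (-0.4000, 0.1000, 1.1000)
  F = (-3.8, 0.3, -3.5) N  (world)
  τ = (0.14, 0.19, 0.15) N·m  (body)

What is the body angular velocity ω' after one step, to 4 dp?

(τ − ω×Iω)/I = (1.0750, 2.0450, 0.8244)
new body rate ω' = (-0.3140, 0.2636, 1.1660)

ω' = (-0.3140, 0.2636, 1.1660)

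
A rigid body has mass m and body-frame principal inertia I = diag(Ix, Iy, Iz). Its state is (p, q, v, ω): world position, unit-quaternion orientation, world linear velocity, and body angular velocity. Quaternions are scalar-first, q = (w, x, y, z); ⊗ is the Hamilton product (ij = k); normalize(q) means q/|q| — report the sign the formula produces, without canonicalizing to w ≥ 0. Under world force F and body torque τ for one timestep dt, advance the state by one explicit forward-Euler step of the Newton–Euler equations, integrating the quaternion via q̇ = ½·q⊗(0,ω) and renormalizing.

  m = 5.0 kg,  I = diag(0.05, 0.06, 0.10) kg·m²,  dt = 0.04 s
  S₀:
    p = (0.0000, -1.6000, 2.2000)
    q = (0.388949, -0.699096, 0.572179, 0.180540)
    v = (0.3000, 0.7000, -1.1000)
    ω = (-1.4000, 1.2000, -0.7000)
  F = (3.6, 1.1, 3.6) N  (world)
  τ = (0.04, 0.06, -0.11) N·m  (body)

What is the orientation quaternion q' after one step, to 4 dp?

q' = (0.3579, -0.7218, 0.5662, 0.1742)

q⊗(0,ω) = (-1.5389712, -1.1617019, -0.2753844, -0.3101289)
q + ½dt·q⊗(0,ω), renormalized = (0.3579, -0.7218, 0.5662, 0.1742)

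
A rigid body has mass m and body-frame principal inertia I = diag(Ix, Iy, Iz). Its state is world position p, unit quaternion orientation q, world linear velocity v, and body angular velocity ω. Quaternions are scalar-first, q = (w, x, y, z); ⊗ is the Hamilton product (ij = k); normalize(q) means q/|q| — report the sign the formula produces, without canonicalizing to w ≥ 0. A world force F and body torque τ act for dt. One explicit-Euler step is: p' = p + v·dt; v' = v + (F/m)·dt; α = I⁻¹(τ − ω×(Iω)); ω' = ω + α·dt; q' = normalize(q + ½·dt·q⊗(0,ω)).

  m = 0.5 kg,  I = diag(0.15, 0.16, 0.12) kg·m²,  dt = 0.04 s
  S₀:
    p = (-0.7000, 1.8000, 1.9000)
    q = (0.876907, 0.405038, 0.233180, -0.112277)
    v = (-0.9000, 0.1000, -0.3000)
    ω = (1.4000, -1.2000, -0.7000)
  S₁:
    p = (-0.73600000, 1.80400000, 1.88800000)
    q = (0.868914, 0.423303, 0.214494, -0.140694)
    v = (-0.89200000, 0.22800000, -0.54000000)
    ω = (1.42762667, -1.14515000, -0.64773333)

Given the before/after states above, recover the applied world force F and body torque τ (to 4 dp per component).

velocity change Δv = (0.00800000, 0.12800000, -0.24000000)
applied force F = (0.1000, 1.6000, -3.0000)
Δω = ω₁−ω₀ = (0.02762667, 0.05485000, 0.05226667)
ω₀×(Iω₀) = (-0.0336, -0.0294, -0.0168)
applied torque τ = (0.0700, 0.1900, 0.1400)

F = (0.1000, 1.6000, -3.0000)
τ = (0.0700, 0.1900, 0.1400)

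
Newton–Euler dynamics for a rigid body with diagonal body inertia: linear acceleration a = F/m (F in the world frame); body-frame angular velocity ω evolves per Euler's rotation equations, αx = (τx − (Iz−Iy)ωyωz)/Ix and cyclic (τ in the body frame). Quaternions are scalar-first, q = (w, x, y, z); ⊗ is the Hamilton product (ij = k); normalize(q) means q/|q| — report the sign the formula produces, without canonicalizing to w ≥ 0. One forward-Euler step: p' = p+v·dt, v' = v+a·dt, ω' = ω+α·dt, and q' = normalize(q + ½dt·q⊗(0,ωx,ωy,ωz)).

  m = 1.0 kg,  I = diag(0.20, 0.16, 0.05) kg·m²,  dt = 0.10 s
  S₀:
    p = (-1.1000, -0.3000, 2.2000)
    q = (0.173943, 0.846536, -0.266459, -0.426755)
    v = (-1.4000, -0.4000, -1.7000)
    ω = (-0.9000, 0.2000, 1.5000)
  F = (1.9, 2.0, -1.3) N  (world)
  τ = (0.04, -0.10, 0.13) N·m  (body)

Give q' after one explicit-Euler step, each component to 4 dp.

2q̇ = q⊗(0,ω) = (1.4553067, -0.4708862, -0.8509359, 0.1904086)
updated quaternion q' = (0.2458, 0.8198, -0.3078, -0.4156)

q' = (0.2458, 0.8198, -0.3078, -0.4156)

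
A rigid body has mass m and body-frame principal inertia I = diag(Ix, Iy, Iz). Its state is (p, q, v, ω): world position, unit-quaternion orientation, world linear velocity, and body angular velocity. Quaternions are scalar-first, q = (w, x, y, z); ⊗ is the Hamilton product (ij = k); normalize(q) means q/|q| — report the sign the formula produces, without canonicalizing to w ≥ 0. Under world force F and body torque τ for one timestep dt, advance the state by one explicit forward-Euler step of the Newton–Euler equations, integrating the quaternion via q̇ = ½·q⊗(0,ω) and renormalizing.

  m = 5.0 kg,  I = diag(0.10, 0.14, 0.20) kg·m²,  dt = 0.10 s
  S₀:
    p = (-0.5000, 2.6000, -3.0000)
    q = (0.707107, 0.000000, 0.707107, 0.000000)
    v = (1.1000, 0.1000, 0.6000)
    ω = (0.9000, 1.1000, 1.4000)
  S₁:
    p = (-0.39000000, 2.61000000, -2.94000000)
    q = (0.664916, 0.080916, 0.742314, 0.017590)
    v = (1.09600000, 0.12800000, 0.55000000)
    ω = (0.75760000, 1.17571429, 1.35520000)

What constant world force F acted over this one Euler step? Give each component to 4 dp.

F = (-0.2000, 1.4000, -2.5000)

v₁ − v₀ = (-0.00400000, 0.02800000, -0.05000000)
F = m·Δv/dt = (-0.2000, 1.4000, -2.5000)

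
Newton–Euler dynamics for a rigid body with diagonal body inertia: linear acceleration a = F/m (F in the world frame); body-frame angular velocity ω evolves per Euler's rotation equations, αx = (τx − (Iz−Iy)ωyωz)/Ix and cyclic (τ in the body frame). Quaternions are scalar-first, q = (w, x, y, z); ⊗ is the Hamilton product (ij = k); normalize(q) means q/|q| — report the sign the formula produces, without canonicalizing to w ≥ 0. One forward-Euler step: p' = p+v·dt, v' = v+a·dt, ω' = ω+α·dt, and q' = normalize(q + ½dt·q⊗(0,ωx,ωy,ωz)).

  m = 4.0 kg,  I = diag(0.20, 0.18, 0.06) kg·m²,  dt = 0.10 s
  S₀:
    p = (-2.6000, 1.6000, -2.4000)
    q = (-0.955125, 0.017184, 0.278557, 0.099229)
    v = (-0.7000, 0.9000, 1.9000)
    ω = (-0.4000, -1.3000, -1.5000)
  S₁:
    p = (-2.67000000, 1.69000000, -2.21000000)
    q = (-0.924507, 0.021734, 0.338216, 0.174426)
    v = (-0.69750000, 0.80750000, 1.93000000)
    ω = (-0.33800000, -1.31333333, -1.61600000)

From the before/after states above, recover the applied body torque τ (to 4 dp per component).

Δω = ω₁−ω₀ = (0.06200000, -0.01333333, -0.11600000)
gyro term ω₀×Iω₀ = (-0.2340, 0.0840, -0.0104)
applied torque τ = (-0.1100, 0.0600, -0.0800)

τ = (-0.1100, 0.0600, -0.0800)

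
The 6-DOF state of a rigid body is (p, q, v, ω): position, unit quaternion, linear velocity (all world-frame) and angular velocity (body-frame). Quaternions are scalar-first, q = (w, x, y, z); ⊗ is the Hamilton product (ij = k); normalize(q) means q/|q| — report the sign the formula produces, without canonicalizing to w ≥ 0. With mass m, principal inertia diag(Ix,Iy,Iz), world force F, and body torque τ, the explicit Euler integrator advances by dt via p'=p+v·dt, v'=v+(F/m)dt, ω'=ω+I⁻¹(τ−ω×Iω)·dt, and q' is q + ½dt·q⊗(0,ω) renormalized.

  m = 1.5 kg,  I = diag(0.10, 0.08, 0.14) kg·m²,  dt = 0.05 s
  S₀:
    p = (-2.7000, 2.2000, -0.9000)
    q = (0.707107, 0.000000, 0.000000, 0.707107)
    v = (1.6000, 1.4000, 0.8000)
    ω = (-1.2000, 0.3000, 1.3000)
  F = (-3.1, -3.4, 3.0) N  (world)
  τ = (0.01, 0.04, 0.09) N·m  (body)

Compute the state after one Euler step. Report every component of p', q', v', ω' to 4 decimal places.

linear accel F/m = (-2.0667, -2.2667, 2.0000)
p + v·dt = (-2.6200, 2.2700, -0.8600)
v + (F/m)dt = (1.4967, 1.2867, 0.9000)
gyro term ω×Iω = (0.0234, 0.0624, 0.0072)
angular accel α = (-0.1340, -0.2800, 0.5914)
ω + α·dt = (-1.2067, 0.2860, 1.3296)
q⊗(0,ω) = (-0.9192391, -1.0606605, -0.6363963, 0.9192391)
updated quaternion q' = (0.6834, -0.0265, -0.0159, 0.7294)

p' = (-2.6200, 2.2700, -0.8600)
q' = (0.6834, -0.0265, -0.0159, 0.7294)
v' = (1.4967, 1.2867, 0.9000)
ω' = (-1.2067, 0.2860, 1.3296)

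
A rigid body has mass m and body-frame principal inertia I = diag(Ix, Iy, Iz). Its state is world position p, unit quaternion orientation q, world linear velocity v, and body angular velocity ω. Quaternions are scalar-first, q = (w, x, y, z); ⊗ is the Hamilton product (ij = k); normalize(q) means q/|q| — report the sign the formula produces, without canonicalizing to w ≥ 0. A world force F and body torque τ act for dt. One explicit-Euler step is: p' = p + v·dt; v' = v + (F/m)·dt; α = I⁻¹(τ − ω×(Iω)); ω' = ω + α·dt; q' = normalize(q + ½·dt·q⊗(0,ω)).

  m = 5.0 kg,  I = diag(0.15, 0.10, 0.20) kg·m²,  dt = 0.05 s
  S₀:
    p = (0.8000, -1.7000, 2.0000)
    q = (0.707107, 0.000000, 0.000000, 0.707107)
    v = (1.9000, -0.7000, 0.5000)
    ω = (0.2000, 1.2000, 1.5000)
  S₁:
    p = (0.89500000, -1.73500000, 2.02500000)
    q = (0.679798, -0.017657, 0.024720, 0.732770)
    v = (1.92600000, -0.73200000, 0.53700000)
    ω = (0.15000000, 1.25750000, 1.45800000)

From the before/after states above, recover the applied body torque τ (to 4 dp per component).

τ = (0.0300, 0.1000, -0.1800)

rate change Δω = (-0.05000000, 0.05750000, -0.04200000)
applied torque τ = (0.0300, 0.1000, -0.1800)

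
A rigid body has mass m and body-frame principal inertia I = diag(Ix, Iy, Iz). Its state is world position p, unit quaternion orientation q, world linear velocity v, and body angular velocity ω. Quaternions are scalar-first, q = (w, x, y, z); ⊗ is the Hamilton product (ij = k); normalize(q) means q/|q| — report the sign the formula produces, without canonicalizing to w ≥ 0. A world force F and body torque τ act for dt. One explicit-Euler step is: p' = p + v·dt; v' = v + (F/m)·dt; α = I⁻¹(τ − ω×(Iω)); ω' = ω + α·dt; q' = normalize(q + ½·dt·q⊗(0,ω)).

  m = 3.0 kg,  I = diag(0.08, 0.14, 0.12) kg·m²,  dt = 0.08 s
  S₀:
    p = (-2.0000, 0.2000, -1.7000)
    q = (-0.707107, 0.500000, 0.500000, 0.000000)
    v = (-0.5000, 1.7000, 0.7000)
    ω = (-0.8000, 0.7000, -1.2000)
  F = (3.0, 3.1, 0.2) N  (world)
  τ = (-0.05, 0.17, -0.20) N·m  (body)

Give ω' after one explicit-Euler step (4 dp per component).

α = I⁻¹(τ − ω×Iω) = (-0.8350, 1.4886, -1.3867)
ω' = ω + α·dt = (-0.8668, 0.8191, -1.3109)

ω' = (-0.8668, 0.8191, -1.3109)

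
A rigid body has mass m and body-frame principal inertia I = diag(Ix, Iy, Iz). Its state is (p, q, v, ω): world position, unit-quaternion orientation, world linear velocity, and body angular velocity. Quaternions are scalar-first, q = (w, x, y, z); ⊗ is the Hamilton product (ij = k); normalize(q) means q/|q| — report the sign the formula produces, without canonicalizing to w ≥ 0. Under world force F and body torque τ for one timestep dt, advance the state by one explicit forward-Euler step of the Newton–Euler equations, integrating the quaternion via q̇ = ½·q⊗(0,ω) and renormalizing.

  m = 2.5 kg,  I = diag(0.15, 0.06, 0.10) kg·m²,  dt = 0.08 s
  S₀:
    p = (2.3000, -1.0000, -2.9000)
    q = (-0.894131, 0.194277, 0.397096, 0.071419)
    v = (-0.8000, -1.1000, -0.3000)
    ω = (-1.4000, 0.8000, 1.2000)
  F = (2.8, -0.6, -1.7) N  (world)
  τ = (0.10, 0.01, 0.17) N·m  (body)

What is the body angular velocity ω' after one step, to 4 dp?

precession coupling ω×(Iω) = (0.0384, -0.0840, 0.1008)
α = I⁻¹(τ − ω×Iω) = (0.4107, 1.5667, 0.6920)
new body rate ω' = (-1.3671, 0.9253, 1.2554)

ω' = (-1.3671, 0.9253, 1.2554)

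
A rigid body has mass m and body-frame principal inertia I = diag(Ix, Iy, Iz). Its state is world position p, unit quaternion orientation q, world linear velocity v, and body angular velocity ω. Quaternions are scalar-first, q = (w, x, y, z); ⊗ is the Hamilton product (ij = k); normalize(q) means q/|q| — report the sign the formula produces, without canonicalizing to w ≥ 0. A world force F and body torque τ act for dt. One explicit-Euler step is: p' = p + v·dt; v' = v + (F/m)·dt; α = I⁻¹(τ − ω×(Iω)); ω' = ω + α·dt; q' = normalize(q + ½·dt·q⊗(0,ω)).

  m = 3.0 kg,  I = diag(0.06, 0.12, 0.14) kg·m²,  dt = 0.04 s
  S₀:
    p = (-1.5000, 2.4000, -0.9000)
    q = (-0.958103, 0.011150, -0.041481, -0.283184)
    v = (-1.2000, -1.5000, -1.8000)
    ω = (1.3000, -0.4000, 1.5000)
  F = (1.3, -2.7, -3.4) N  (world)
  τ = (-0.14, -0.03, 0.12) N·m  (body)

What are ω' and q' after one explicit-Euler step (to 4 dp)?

ω' = (1.2147, -0.3580, 1.5432)
q' = (-0.9495, -0.0173, -0.0415, -0.3107)

α = I⁻¹(τ − ω×Iω) = (-2.1333, 1.0500, 1.0800)
new body rate ω' = (1.2147, -0.3580, 1.5432)
2q̇ = q⊗(0,ω) = (0.3936886, -1.4210290, -0.0016230, -1.3876892)
q' = normalize(q + ½dt·q⊗(0,ω)) = (-0.9495, -0.0173, -0.0415, -0.3107)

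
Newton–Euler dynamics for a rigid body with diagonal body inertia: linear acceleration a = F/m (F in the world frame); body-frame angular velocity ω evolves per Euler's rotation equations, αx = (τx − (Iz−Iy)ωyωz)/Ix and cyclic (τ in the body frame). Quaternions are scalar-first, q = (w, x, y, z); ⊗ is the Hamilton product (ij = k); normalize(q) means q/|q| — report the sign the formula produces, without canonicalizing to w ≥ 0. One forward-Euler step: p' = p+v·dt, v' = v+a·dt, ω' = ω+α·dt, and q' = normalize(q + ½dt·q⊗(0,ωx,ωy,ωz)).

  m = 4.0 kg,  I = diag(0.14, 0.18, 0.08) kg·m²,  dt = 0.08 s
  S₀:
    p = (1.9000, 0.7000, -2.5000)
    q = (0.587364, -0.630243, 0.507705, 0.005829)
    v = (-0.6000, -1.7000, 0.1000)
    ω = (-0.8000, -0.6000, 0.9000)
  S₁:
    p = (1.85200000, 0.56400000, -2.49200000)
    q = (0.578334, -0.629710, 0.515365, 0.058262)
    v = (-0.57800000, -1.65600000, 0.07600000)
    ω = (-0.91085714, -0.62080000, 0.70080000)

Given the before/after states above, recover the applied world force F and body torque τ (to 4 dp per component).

F = (1.1000, 2.2000, -1.2000)
τ = (-0.1400, -0.0900, -0.1800)

ω₁ − ω₀ = (-0.11085714, -0.02080000, -0.19920000)
I·α + gyro = (-0.1400, -0.0900, -0.1800)
v₁ − v₀ = (0.02200000, 0.04400000, -0.02400000)
applied force F = (1.1000, 2.2000, -1.2000)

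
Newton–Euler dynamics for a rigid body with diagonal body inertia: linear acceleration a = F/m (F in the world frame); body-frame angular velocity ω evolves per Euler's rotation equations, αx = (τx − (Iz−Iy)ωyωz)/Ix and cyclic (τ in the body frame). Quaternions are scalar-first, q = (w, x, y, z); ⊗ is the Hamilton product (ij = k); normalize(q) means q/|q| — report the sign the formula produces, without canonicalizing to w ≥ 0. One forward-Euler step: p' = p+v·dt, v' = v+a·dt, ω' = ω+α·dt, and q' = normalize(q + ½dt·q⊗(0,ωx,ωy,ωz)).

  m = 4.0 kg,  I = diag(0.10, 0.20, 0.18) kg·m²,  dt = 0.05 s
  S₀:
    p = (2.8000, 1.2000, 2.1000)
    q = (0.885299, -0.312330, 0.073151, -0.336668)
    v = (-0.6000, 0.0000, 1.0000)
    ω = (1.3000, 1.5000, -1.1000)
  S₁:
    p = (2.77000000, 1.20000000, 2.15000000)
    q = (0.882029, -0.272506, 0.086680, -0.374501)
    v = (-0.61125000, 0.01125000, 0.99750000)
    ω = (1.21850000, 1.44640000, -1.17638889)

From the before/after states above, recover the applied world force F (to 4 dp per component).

F = (-0.9000, 0.9000, -0.2000)

v₁ − v₀ = (-0.01125000, 0.01125000, -0.00250000)
applied force F = (-0.9000, 0.9000, -0.2000)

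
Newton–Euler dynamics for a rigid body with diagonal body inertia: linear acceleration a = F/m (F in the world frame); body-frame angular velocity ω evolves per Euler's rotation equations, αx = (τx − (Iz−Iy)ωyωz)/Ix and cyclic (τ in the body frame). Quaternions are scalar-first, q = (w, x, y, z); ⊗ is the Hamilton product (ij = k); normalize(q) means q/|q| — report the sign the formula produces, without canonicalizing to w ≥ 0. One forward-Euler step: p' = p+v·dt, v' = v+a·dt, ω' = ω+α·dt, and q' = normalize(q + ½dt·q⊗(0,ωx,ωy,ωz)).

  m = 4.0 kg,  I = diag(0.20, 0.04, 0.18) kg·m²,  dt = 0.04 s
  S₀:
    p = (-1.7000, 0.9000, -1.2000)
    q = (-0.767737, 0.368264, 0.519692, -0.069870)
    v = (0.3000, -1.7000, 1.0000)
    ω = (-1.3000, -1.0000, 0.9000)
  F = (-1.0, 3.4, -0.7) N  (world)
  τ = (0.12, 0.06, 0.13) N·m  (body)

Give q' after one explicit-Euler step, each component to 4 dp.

q' = (-0.7460, 0.3959, 0.5299, -0.0775)

q⊗(0,ω) = (1.0613182, 1.3959109, 0.5271304, -0.3836277)
q + ½dt·q⊗(0,ω), renormalized = (-0.7460, 0.3959, 0.5299, -0.0775)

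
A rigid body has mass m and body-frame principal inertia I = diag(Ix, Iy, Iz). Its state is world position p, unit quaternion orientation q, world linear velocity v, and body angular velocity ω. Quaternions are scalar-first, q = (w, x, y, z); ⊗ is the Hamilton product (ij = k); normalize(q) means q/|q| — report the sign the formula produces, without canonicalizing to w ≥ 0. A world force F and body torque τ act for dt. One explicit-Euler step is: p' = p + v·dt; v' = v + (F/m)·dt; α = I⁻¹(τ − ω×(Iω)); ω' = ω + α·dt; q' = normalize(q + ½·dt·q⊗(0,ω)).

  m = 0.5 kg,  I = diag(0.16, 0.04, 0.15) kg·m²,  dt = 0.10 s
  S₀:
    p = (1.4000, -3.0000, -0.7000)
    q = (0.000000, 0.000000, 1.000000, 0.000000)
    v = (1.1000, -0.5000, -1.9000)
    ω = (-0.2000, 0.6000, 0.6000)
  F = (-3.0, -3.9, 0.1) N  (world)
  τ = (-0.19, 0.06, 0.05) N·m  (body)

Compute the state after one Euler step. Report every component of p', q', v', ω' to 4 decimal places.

precession coupling ω×(Iω) = (0.0396, -0.0012, 0.0144)
α = I⁻¹(τ − ω×Iω) = (-1.4350, 1.5300, 0.2373)
ω' = ω + α·dt = (-0.3435, 0.7530, 0.6237)
Hamilton product q⊗(0,ω) = (-0.6000000, 0.6000000, 0.0000000, 0.2000000)
updated quaternion q' = (-0.0300, 0.0300, 0.9991, 0.0100)
a = (-6.0000, -7.8000, 0.2000)
new position p' = (1.5100, -3.0500, -0.8900)
new velocity v' = (0.5000, -1.2800, -1.8800)

p' = (1.5100, -3.0500, -0.8900)
q' = (-0.0300, 0.0300, 0.9991, 0.0100)
v' = (0.5000, -1.2800, -1.8800)
ω' = (-0.3435, 0.7530, 0.6237)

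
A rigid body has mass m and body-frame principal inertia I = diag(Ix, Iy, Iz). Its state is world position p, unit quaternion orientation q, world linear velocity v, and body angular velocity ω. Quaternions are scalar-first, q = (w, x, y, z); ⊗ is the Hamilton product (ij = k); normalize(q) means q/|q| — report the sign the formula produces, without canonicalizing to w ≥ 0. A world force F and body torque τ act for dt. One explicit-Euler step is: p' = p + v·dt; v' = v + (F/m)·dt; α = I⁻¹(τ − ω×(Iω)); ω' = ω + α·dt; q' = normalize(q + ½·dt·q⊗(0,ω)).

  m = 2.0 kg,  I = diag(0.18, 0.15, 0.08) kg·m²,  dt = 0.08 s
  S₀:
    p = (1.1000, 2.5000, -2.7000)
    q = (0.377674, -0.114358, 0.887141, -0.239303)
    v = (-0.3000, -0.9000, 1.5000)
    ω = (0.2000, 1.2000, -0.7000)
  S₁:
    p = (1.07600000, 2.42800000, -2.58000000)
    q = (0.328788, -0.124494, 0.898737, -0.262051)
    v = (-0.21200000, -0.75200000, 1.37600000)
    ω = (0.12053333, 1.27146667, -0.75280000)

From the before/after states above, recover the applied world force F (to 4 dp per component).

F = (2.2000, 3.7000, -3.1000)

velocity change Δv = (0.08800000, 0.14800000, -0.12400000)
applied force F = (2.2000, 3.7000, -3.1000)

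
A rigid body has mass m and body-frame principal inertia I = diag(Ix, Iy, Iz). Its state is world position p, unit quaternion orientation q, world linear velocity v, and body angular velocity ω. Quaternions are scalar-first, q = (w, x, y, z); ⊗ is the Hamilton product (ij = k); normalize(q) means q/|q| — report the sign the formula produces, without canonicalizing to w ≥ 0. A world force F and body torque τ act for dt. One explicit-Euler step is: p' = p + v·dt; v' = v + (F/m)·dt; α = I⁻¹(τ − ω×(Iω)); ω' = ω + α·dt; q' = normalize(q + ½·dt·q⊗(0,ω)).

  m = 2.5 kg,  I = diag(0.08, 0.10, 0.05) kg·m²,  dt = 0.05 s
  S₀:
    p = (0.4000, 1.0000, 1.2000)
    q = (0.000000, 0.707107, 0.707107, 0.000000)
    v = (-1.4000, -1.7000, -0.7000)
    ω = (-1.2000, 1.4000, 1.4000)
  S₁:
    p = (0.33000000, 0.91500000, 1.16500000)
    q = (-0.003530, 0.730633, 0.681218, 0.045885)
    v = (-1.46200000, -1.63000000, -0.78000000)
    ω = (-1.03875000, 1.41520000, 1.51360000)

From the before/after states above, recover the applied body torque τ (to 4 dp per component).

rate change Δω = (0.16125000, 0.01520000, 0.11360000)
applied torque τ = (0.1600, -0.0200, 0.0800)

τ = (0.1600, -0.0200, 0.0800)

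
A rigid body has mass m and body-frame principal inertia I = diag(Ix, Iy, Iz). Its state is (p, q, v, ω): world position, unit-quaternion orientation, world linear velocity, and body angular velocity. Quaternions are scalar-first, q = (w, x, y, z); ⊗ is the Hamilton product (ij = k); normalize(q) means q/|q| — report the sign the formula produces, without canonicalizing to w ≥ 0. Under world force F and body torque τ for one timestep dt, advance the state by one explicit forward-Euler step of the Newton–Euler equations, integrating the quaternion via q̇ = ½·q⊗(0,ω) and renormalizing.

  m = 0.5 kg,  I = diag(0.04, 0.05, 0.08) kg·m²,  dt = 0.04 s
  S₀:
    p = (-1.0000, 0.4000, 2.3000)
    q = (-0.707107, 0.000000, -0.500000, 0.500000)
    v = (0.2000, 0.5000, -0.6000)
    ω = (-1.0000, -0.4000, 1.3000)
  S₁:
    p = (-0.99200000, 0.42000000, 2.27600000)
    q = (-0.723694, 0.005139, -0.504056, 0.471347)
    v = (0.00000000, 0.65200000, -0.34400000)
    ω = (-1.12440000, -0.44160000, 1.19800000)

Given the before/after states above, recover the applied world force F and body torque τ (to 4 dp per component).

ω₁ − ω₀ = (-0.12440000, -0.04160000, -0.10200000)
applied torque τ = (-0.1400, 0.0000, -0.2000)
velocity change Δv = (-0.20000000, 0.15200000, 0.25600000)
F = m·Δv/dt = (-2.5000, 1.9000, 3.2000)

F = (-2.5000, 1.9000, 3.2000)
τ = (-0.1400, 0.0000, -0.2000)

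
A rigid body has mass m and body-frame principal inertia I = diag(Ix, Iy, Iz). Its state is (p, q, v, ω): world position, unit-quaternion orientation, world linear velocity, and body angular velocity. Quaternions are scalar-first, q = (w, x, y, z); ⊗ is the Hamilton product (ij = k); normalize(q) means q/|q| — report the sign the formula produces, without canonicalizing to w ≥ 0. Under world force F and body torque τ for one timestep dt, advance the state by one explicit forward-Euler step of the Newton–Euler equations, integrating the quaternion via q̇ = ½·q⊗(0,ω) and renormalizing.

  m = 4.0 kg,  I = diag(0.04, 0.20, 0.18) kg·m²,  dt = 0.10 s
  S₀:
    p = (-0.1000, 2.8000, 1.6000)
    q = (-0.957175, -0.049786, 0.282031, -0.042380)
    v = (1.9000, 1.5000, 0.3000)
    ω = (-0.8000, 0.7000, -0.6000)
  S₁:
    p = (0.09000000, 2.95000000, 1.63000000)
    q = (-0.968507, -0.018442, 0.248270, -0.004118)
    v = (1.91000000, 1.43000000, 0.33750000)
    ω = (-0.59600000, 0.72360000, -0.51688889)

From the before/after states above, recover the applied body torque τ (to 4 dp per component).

τ = (0.0900, -0.0200, 0.0600)

ω₁ − ω₀ = (0.20400000, 0.02360000, 0.08311111)
ω₀×(Iω₀) = (0.0084, -0.0672, -0.0896)
I·α + gyro = (0.0900, -0.0200, 0.0600)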